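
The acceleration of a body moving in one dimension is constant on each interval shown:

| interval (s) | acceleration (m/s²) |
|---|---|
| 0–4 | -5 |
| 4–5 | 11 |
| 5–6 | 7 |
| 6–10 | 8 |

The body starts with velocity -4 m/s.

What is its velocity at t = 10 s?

Δv equals the area under the a-t graph; then v = v₀ + Δv.
0–4 s: -5 × 4 = -20 m/s
4–5 s: 11 × 1 = 11 m/s
5–6 s: 7 × 1 = 7 m/s
6–10 s: 8 × 4 = 32 m/s
Δv = 30 m/s, so v(10) = -4 + (30) = 26 m/s.

26 m/s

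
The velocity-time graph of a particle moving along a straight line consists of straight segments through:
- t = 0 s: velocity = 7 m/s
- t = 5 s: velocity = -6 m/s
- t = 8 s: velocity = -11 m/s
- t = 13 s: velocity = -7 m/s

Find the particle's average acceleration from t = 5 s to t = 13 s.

Average acceleration = Δv/Δt = (-7 − -6)/(13 − 5) = -0.125 m/s².

-0.125 m/s²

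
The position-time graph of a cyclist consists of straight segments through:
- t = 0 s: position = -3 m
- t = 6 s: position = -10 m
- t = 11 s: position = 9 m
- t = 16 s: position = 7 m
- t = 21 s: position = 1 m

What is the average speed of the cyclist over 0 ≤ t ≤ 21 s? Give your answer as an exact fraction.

34/21 m/s

Average speed = (total path length)/(elapsed time); on a piecewise-linear x-t graph the path length is Σ|Δx|.
0–6 s: |Δx| = |-10 − -3| = 7 m
6–11 s: |Δx| = |9 − -10| = 19 m
11–16 s: |Δx| = |7 − 9| = 2 m
16–21 s: |Δx| = |1 − 7| = 6 m
Total path = 34 m; average speed = 34/21 = 34/21 m/s.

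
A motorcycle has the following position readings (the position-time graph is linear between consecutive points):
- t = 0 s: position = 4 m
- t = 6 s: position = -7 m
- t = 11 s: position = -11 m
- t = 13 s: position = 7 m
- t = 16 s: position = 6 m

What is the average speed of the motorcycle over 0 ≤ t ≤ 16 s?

2.125 m/s

Average speed = (total path length)/(elapsed time); on a piecewise-linear x-t graph the path length is Σ|Δx|.
0–6 s: |Δx| = |-7 − 4| = 11 m
6–11 s: |Δx| = |-11 − -7| = 4 m
11–13 s: |Δx| = |7 − -11| = 18 m
13–16 s: |Δx| = |6 − 7| = 1 m
Total path = 34 m; average speed = 34/16 = 2.125 m/s.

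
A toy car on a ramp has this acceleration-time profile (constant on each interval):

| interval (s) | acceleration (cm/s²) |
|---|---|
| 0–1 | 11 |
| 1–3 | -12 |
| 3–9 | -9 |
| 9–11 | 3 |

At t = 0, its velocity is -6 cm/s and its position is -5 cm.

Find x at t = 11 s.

On each constant-a segment, Δv = aΔt and Δx = v₀Δt + ½aΔt²; chain segment to segment.
0–1 s: v starts -6 cm/s; Δx = -6·1 + ½·11·1² = -0.5 cm; v ends 5 cm/s.
1–3 s: v starts 5 cm/s; Δx = 5·2 + ½·-12·2² = -14 cm; v ends -19 cm/s.
3–9 s: v starts -19 cm/s; Δx = -19·6 + ½·-9·6² = -276 cm; v ends -73 cm/s.
9–11 s: v starts -73 cm/s; Δx = -73·2 + ½·3·2² = -140 cm; v ends -67 cm/s.
x(11) = -5 + Σ Δx = -435.5 cm.

-435.5 cm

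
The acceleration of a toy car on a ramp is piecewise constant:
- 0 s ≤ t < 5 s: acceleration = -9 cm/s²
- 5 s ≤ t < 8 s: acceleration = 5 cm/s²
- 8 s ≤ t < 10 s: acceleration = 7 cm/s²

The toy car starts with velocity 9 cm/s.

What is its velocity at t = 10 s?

Δv equals the area under the a-t graph; then v = v₀ + Δv.
0–5 s: -9 × 5 = -45 cm/s
5–8 s: 5 × 3 = 15 cm/s
8–10 s: 7 × 2 = 14 cm/s
Δv = -16 cm/s, so v(10) = 9 + (-16) = -7 cm/s.

-7 cm/s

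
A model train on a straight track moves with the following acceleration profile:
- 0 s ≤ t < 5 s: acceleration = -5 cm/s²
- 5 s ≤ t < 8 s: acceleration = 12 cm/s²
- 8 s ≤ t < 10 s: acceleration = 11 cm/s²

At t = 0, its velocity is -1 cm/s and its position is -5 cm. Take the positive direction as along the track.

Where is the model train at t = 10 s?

On each constant-a segment, Δv = aΔt and Δx = v₀Δt + ½aΔt²; chain segment to segment.
0–5 s: v starts -1 cm/s; Δx = -1·5 + ½·-5·5² = -67.5 cm; v ends -26 cm/s.
5–8 s: v starts -26 cm/s; Δx = -26·3 + ½·12·3² = -24 cm; v ends 10 cm/s.
8–10 s: v starts 10 cm/s; Δx = 10·2 + ½·11·2² = 42 cm; v ends 32 cm/s.
x(10) = -5 + Σ Δx = -54.5 cm.

-54.5 cm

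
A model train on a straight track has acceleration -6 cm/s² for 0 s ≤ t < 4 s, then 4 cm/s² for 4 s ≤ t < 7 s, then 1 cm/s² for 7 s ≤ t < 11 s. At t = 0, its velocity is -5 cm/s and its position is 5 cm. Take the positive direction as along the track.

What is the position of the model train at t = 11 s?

-192 cm

On each constant-a segment, Δv = aΔt and Δx = v₀Δt + ½aΔt²; chain segment to segment.
0–4 s: v starts -5 cm/s; Δx = -5·4 + ½·-6·4² = -68 cm; v ends -29 cm/s.
4–7 s: v starts -29 cm/s; Δx = -29·3 + ½·4·3² = -69 cm; v ends -17 cm/s.
7–11 s: v starts -17 cm/s; Δx = -17·4 + ½·1·4² = -60 cm; v ends -13 cm/s.
x(11) = 5 + Σ Δx = -192 cm.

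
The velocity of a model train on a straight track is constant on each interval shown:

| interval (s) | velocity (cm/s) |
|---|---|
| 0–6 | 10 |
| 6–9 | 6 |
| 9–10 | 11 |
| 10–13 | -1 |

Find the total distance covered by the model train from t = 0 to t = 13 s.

Distance (not displacement) is the total path length: add the absolute areas under v-t.
0–6 s: |10| × 6 = 60 cm
6–9 s: |6| × 3 = 18 cm
9–10 s: |11| × 1 = 11 cm
10–13 s: |-1| × 3 = 3 cm
Total distance = 92 cm

92 cm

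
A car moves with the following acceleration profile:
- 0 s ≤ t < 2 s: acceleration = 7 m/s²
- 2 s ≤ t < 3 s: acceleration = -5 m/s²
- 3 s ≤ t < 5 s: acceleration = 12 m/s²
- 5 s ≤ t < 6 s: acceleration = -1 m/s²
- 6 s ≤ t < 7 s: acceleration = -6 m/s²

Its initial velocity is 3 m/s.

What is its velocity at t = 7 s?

Δv equals the area under the a-t graph; then v = v₀ + Δv.
0–2 s: 7 × 2 = 14 m/s
2–3 s: -5 × 1 = -5 m/s
3–5 s: 12 × 2 = 24 m/s
5–6 s: -1 × 1 = -1 m/s
6–7 s: -6 × 1 = -6 m/s
Δv = 26 m/s, so v(7) = 3 + (26) = 29 m/s.

29 m/s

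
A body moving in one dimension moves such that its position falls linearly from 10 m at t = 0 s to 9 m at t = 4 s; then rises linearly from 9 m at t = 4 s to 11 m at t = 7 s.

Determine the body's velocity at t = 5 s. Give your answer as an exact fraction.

Velocity is the slope of the x-t graph on 4–7 s: (11 − 9)/(7 − 4) = 2/3 m/s.

2/3 m/s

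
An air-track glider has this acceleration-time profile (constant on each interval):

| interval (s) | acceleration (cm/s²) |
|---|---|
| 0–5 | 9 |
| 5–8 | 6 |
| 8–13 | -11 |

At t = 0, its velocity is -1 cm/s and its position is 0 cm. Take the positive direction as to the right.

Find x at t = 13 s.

On each constant-a segment, Δv = aΔt and Δx = v₀Δt + ½aΔt²; chain segment to segment.
0–5 s: v starts -1 cm/s; Δx = -1·5 + ½·9·5² = 107.5 cm; v ends 44 cm/s.
5–8 s: v starts 44 cm/s; Δx = 44·3 + ½·6·3² = 159 cm; v ends 62 cm/s.
8–13 s: v starts 62 cm/s; Δx = 62·5 + ½·-11·5² = 172.5 cm; v ends 7 cm/s.
x(13) = 0 + Σ Δx = 439 cm.

439 cm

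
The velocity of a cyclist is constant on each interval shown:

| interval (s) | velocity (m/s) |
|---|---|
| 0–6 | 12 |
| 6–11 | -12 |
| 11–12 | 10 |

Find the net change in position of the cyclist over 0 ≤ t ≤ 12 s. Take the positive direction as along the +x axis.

Displacement is the signed area under the v-t curve.
0–6 s: 12 × 6 = 72 m
6–11 s: -12 × 5 = -60 m
11–12 s: 10 × 1 = 10 m
Net displacement = 22 m

22 m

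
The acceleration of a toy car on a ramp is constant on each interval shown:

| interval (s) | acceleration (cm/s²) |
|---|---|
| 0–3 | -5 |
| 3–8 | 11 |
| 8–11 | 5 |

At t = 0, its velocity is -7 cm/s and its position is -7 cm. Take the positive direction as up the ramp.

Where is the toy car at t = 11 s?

On each constant-a segment, Δv = aΔt and Δx = v₀Δt + ½aΔt²; chain segment to segment.
0–3 s: v starts -7 cm/s; Δx = -7·3 + ½·-5·3² = -43.5 cm; v ends -22 cm/s.
3–8 s: v starts -22 cm/s; Δx = -22·5 + ½·11·5² = 27.5 cm; v ends 33 cm/s.
8–11 s: v starts 33 cm/s; Δx = 33·3 + ½·5·3² = 121.5 cm; v ends 48 cm/s.
x(11) = -7 + Σ Δx = 98.5 cm.

98.5 cm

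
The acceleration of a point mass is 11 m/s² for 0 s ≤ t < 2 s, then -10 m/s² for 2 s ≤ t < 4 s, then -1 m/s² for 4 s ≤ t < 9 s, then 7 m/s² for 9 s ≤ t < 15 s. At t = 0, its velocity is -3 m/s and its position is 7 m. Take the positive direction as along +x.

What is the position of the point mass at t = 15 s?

113.5 m

On each constant-a segment, Δv = aΔt and Δx = v₀Δt + ½aΔt²; chain segment to segment.
0–2 s: v starts -3 m/s; Δx = -3·2 + ½·11·2² = 16 m; v ends 19 m/s.
2–4 s: v starts 19 m/s; Δx = 19·2 + ½·-10·2² = 18 m; v ends -1 m/s.
4–9 s: v starts -1 m/s; Δx = -1·5 + ½·-1·5² = -17.5 m; v ends -6 m/s.
9–15 s: v starts -6 m/s; Δx = -6·6 + ½·7·6² = 90 m; v ends 36 m/s.
x(15) = 7 + Σ Δx = 113.5 m.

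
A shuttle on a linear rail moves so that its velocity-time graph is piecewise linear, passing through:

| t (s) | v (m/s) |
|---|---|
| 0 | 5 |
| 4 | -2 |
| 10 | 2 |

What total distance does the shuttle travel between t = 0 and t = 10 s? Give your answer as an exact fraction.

100/7 m

Distance (not displacement) is the total path length: add the absolute areas under v-t.
0–4 s: v = 0 at t = 20/7 s; triangle areas 50/7 + 8/7 = 58/7 m
4–10 s: v = 0 at t = 7 s; triangle areas 3 + 3 = 6 m
Total distance = 100/7 m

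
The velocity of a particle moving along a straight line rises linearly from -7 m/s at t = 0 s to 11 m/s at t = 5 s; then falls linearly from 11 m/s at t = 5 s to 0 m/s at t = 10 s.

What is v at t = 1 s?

On 0–5 s the graph is linear from -7 to 11 m/s: v(1) = -7 + (11 − -7)·(1 − 0)/(5 − 0) = -3.4 m/s.

-3.4 m/s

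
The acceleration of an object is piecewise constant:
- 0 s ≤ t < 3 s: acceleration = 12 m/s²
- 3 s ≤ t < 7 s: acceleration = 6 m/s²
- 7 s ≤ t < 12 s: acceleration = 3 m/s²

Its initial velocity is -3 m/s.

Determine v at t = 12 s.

72 m/s

Δv equals the area under the a-t graph; then v = v₀ + Δv.
0–3 s: 12 × 3 = 36 m/s
3–7 s: 6 × 4 = 24 m/s
7–12 s: 3 × 5 = 15 m/s
Δv = 75 m/s, so v(12) = -3 + (75) = 72 m/s.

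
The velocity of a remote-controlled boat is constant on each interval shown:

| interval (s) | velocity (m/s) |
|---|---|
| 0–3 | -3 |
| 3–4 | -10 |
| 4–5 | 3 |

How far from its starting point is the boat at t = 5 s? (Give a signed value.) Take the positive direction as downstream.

Displacement is the signed area under the v-t curve.
0–3 s: -3 × 3 = -9 m
3–4 s: -10 × 1 = -10 m
4–5 s: 3 × 1 = 3 m
Net displacement = -16 m

-16 m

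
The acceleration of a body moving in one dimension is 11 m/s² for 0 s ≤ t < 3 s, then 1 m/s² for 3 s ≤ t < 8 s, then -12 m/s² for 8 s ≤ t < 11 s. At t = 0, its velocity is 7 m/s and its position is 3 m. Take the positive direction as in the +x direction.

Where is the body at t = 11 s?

On each constant-a segment, Δv = aΔt and Δx = v₀Δt + ½aΔt²; chain segment to segment.
0–3 s: v starts 7 m/s; Δx = 7·3 + ½·11·3² = 70.5 m; v ends 40 m/s.
3–8 s: v starts 40 m/s; Δx = 40·5 + ½·1·5² = 212.5 m; v ends 45 m/s.
8–11 s: v starts 45 m/s; Δx = 45·3 + ½·-12·3² = 81 m; v ends 9 m/s.
x(11) = 3 + Σ Δx = 367 m.

367 m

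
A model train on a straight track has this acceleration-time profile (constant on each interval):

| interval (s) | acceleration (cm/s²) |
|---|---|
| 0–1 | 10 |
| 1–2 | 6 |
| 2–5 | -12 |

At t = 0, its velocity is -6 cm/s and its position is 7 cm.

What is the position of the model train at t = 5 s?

-11 cm

On each constant-a segment, Δv = aΔt and Δx = v₀Δt + ½aΔt²; chain segment to segment.
0–1 s: v starts -6 cm/s; Δx = -6·1 + ½·10·1² = -1 cm; v ends 4 cm/s.
1–2 s: v starts 4 cm/s; Δx = 4·1 + ½·6·1² = 7 cm; v ends 10 cm/s.
2–5 s: v starts 10 cm/s; Δx = 10·3 + ½·-12·3² = -24 cm; v ends -26 cm/s.
x(5) = 7 + Σ Δx = -11 cm.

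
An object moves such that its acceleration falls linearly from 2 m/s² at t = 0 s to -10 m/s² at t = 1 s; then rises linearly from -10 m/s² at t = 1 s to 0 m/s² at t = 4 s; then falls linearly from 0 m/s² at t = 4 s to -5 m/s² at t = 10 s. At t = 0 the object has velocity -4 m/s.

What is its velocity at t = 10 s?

Δv equals the area under the a-t graph; then v = v₀ + Δv.
0–1 s: ½(2 + -10)(1) = -4 m/s
1–4 s: ½(-10 + 0)(3) = -15 m/s
4–10 s: ½(0 + -5)(6) = -15 m/s
Δv = -34 m/s, so v(10) = -4 + (-34) = -38 m/s.

-38 m/s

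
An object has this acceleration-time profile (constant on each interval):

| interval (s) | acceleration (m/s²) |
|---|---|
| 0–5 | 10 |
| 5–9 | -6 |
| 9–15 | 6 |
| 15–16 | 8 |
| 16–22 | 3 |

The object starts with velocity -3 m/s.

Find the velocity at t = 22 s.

85 m/s

Δv equals the area under the a-t graph; then v = v₀ + Δv.
0–5 s: 10 × 5 = 50 m/s
5–9 s: -6 × 4 = -24 m/s
9–15 s: 6 × 6 = 36 m/s
15–16 s: 8 × 1 = 8 m/s
16–22 s: 3 × 6 = 18 m/s
Δv = 88 m/s, so v(22) = -3 + (88) = 85 m/s.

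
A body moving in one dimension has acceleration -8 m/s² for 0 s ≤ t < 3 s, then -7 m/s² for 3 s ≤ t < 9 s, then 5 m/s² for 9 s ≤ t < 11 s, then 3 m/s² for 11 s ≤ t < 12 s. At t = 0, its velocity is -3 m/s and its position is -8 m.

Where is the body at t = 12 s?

On each constant-a segment, Δv = aΔt and Δx = v₀Δt + ½aΔt²; chain segment to segment.
0–3 s: v starts -3 m/s; Δx = -3·3 + ½·-8·3² = -45 m; v ends -27 m/s.
3–9 s: v starts -27 m/s; Δx = -27·6 + ½·-7·6² = -288 m; v ends -69 m/s.
9–11 s: v starts -69 m/s; Δx = -69·2 + ½·5·2² = -128 m; v ends -59 m/s.
11–12 s: v starts -59 m/s; Δx = -59·1 + ½·3·1² = -57.5 m; v ends -56 m/s.
x(12) = -8 + Σ Δx = -526.5 m.

-526.5 m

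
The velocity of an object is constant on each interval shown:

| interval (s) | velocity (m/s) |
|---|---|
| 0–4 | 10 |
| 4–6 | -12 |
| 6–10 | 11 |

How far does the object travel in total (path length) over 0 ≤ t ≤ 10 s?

108 m

Total distance travelled is ∫|v| dt — sum the magnitudes of each area piece.
0–4 s: |10| × 4 = 40 m
4–6 s: |-12| × 2 = 24 m
6–10 s: |11| × 4 = 44 m
Total distance = 108 m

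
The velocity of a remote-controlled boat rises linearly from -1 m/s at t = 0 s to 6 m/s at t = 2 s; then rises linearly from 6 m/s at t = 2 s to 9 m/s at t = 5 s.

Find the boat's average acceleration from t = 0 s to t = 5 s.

2 m/s²

Average acceleration = Δv/Δt = (9 − -1)/(5 − 0) = 2 m/s².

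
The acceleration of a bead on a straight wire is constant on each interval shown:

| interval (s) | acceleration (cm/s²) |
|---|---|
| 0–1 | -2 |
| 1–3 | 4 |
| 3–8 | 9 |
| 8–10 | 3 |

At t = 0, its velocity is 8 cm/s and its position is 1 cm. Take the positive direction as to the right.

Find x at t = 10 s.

334.5 cm

On each constant-a segment, Δv = aΔt and Δx = v₀Δt + ½aΔt²; chain segment to segment.
0–1 s: v starts 8 cm/s; Δx = 8·1 + ½·-2·1² = 7 cm; v ends 6 cm/s.
1–3 s: v starts 6 cm/s; Δx = 6·2 + ½·4·2² = 20 cm; v ends 14 cm/s.
3–8 s: v starts 14 cm/s; Δx = 14·5 + ½·9·5² = 182.5 cm; v ends 59 cm/s.
8–10 s: v starts 59 cm/s; Δx = 59·2 + ½·3·2² = 124 cm; v ends 65 cm/s.
x(10) = 1 + Σ Δx = 334.5 cm.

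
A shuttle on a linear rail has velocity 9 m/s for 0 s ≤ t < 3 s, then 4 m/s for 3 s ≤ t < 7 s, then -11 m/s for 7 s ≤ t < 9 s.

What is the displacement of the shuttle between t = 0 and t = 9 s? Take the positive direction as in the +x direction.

Net displacement equals the area under the velocity-time graph (areas below the axis count negative).
0–3 s: 9 × 3 = 27 m
3–7 s: 4 × 4 = 16 m
7–9 s: -11 × 2 = -22 m
Net displacement = 21 m

21 m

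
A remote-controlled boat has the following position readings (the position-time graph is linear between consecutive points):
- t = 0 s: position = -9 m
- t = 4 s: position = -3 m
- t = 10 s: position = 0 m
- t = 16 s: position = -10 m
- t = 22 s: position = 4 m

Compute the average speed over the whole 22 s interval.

1.5 m/s

Average speed = (total path length)/(elapsed time); on a piecewise-linear x-t graph the path length is Σ|Δx|.
0–4 s: |Δx| = |-3 − -9| = 6 m
4–10 s: |Δx| = |0 − -3| = 3 m
10–16 s: |Δx| = |-10 − 0| = 10 m
16–22 s: |Δx| = |4 − -10| = 14 m
Total path = 33 m; average speed = 33/22 = 1.5 m/s.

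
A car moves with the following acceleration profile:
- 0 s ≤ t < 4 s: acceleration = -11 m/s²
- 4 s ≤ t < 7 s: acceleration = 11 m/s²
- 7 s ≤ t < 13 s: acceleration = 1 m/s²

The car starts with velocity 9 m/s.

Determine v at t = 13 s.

4 m/s

Δv equals the area under the a-t graph; then v = v₀ + Δv.
0–4 s: -11 × 4 = -44 m/s
4–7 s: 11 × 3 = 33 m/s
7–13 s: 1 × 6 = 6 m/s
Δv = -5 m/s, so v(13) = 9 + (-5) = 4 m/s.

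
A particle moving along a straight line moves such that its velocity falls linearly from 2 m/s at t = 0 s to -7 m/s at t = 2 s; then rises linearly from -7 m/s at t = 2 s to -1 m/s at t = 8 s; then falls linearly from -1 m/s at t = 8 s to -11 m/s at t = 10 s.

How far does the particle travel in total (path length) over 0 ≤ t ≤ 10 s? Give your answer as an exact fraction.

Total distance travelled is ∫|v| dt — sum the magnitudes of each area piece.
0–2 s: v = 0 at t = 4/9 s; triangle areas 4/9 + 49/9 = 53/9 m
2–8 s: |½(-7 + -1)(6)| = 24 m
8–10 s: |½(-1 + -11)(2)| = 12 m
Total distance = 377/9 m

377/9 m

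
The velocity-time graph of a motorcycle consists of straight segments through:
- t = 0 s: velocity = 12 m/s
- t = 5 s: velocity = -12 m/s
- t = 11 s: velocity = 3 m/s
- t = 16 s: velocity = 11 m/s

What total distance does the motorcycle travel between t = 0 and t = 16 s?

95.6 m

Distance (not displacement) is the total path length: add the absolute areas under v-t.
0–5 s: v = 0 at t = 2.5 s; triangle areas 15 + 15 = 30 m
5–11 s: v = 0 at t = 9.8 s; triangle areas 28.8 + 1.8 = 30.6 m
11–16 s: |½(3 + 11)(5)| = 35 m
Total distance = 95.6 m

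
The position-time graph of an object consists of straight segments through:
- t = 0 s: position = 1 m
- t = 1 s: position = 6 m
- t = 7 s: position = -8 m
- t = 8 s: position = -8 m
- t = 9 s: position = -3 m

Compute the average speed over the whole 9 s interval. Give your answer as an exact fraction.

8/3 m/s

Average speed = (total path length)/(elapsed time); on a piecewise-linear x-t graph the path length is Σ|Δx|.
0–1 s: |Δx| = |6 − 1| = 5 m
1–7 s: |Δx| = |-8 − 6| = 14 m
7–8 s: |Δx| = |-8 − -8| = 0 m
8–9 s: |Δx| = |-3 − -8| = 5 m
Total path = 24 m; average speed = 24/9 = 8/3 m/s.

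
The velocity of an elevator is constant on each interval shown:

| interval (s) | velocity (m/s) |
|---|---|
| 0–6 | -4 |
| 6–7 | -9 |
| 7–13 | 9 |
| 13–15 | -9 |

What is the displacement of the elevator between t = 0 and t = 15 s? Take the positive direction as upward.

3 m

Net displacement equals the area under the velocity-time graph (areas below the axis count negative).
0–6 s: -4 × 6 = -24 m
6–7 s: -9 × 1 = -9 m
7–13 s: 9 × 6 = 54 m
13–15 s: -9 × 2 = -18 m
Net displacement = 3 m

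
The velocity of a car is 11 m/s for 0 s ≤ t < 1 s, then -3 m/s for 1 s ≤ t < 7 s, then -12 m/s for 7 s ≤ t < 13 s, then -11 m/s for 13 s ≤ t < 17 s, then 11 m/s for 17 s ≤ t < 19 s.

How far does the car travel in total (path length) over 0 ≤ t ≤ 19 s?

Distance (not displacement) is the total path length: add the absolute areas under v-t.
0–1 s: |11| × 1 = 11 m
1–7 s: |-3| × 6 = 18 m
7–13 s: |-12| × 6 = 72 m
13–17 s: |-11| × 4 = 44 m
17–19 s: |11| × 2 = 22 m
Total distance = 167 m

167 m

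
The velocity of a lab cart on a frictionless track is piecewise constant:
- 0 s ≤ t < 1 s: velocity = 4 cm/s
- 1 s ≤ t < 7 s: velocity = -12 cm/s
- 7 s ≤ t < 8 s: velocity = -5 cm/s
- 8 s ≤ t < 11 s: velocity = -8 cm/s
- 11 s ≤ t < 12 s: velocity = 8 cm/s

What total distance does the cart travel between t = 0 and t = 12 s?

113 cm

Distance (not displacement) is the total path length: add the absolute areas under v-t.
0–1 s: |4| × 1 = 4 cm
1–7 s: |-12| × 6 = 72 cm
7–8 s: |-5| × 1 = 5 cm
8–11 s: |-8| × 3 = 24 cm
11–12 s: |8| × 1 = 8 cm
Total distance = 113 cm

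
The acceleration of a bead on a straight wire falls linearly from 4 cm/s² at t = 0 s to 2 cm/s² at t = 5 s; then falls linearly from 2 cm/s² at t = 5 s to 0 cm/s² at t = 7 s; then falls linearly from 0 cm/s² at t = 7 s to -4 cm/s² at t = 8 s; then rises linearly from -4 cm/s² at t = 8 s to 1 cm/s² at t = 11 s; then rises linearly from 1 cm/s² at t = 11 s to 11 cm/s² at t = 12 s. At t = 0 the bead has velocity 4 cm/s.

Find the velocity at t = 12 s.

Δv equals the area under the a-t graph; then v = v₀ + Δv.
0–5 s: ½(4 + 2)(5) = 15 cm/s
5–7 s: ½(2 + 0)(2) = 2 cm/s
7–8 s: ½(0 + -4)(1) = -2 cm/s
8–11 s: ½(-4 + 1)(3) = -4.5 cm/s
11–12 s: ½(1 + 11)(1) = 6 cm/s
Δv = 16.5 cm/s, so v(12) = 4 + (16.5) = 20.5 cm/s.

20.5 cm/s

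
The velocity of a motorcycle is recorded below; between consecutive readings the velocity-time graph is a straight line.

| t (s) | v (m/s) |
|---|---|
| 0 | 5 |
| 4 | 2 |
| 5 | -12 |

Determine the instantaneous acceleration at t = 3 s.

-0.75 m/s²

Acceleration is the slope of the v-t graph on 0–4 s: (2 − 5)/(4 − 0) = -0.75 m/s².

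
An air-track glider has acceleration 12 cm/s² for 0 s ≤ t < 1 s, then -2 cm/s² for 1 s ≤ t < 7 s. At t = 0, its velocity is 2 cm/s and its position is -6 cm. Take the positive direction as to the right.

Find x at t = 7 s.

50 cm

On each constant-a segment, Δv = aΔt and Δx = v₀Δt + ½aΔt²; chain segment to segment.
0–1 s: v starts 2 cm/s; Δx = 2·1 + ½·12·1² = 8 cm; v ends 14 cm/s.
1–7 s: v starts 14 cm/s; Δx = 14·6 + ½·-2·6² = 48 cm; v ends 2 cm/s.
x(7) = -6 + Σ Δx = 50 cm.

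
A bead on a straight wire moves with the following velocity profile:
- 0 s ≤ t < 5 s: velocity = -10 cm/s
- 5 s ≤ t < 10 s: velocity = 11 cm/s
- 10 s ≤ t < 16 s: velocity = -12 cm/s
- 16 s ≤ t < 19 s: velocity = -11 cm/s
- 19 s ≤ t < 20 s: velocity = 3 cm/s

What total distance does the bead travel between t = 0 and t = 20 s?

213 cm

Distance (not displacement) is the total path length: add the absolute areas under v-t.
0–5 s: |-10| × 5 = 50 cm
5–10 s: |11| × 5 = 55 cm
10–16 s: |-12| × 6 = 72 cm
16–19 s: |-11| × 3 = 33 cm
19–20 s: |3| × 1 = 3 cm
Total distance = 213 cm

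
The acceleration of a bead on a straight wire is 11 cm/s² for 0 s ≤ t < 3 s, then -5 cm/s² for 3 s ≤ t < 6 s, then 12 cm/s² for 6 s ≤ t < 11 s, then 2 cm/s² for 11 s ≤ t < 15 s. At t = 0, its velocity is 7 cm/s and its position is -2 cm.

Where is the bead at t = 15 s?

On each constant-a segment, Δv = aΔt and Δx = v₀Δt + ½aΔt²; chain segment to segment.
0–3 s: v starts 7 cm/s; Δx = 7·3 + ½·11·3² = 70.5 cm; v ends 40 cm/s.
3–6 s: v starts 40 cm/s; Δx = 40·3 + ½·-5·3² = 97.5 cm; v ends 25 cm/s.
6–11 s: v starts 25 cm/s; Δx = 25·5 + ½·12·5² = 275 cm; v ends 85 cm/s.
11–15 s: v starts 85 cm/s; Δx = 85·4 + ½·2·4² = 356 cm; v ends 93 cm/s.
x(15) = -2 + Σ Δx = 797 cm.

797 cm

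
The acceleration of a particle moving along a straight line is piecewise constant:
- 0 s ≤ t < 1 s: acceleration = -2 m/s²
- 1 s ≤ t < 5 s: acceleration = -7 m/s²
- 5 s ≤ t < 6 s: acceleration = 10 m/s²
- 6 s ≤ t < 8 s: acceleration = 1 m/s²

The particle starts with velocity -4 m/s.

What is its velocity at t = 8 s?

Δv equals the area under the a-t graph; then v = v₀ + Δv.
0–1 s: -2 × 1 = -2 m/s
1–5 s: -7 × 4 = -28 m/s
5–6 s: 10 × 1 = 10 m/s
6–8 s: 1 × 2 = 2 m/s
Δv = -18 m/s, so v(8) = -4 + (-18) = -22 m/s.

-22 m/s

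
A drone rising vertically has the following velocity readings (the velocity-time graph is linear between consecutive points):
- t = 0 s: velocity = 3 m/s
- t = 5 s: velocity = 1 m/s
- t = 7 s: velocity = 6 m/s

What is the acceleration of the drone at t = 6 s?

2.5 m/s²

Acceleration is the slope of the v-t graph on 5–7 s: (6 − 1)/(7 − 5) = 2.5 m/s².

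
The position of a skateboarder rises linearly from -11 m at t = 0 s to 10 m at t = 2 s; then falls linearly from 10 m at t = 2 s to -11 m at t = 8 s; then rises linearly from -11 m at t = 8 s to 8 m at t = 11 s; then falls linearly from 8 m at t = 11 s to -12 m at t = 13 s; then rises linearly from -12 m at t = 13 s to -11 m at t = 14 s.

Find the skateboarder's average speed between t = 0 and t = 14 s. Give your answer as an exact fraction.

Average speed = (total path length)/(elapsed time); on a piecewise-linear x-t graph the path length is Σ|Δx|.
0–2 s: |Δx| = |10 − -11| = 21 m
2–8 s: |Δx| = |-11 − 10| = 21 m
8–11 s: |Δx| = |8 − -11| = 19 m
11–13 s: |Δx| = |-12 − 8| = 20 m
13–14 s: |Δx| = |-11 − -12| = 1 m
Total path = 82 m; average speed = 82/14 = 41/7 m/s.

41/7 m/s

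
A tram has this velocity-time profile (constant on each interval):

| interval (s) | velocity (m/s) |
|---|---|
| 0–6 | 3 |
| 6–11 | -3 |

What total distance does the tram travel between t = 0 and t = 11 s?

Total distance travelled is ∫|v| dt — sum the magnitudes of each area piece.
0–6 s: |3| × 6 = 18 m
6–11 s: |-3| × 5 = 15 m
Total distance = 33 m

33 m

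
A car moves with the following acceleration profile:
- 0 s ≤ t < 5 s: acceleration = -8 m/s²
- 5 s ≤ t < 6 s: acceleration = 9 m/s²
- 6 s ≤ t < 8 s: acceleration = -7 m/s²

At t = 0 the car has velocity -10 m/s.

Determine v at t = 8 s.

Δv equals the area under the a-t graph; then v = v₀ + Δv.
0–5 s: -8 × 5 = -40 m/s
5–6 s: 9 × 1 = 9 m/s
6–8 s: -7 × 2 = -14 m/s
Δv = -45 m/s, so v(8) = -10 + (-45) = -55 m/s.

-55 m/s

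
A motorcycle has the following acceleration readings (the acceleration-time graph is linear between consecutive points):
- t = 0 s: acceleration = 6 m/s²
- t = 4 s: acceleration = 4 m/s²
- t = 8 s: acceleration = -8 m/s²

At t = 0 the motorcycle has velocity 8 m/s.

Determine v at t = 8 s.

Δv equals the area under the a-t graph; then v = v₀ + Δv.
0–4 s: ½(6 + 4)(4) = 20 m/s
4–8 s: ½(4 + -8)(4) = -8 m/s
Δv = 12 m/s, so v(8) = 8 + (12) = 20 m/s.

20 m/s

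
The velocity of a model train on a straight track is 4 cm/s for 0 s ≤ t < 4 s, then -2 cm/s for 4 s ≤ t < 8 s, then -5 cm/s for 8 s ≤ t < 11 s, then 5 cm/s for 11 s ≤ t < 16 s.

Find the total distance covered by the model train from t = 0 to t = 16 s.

Total distance travelled is ∫|v| dt — sum the magnitudes of each area piece.
0–4 s: |4| × 4 = 16 cm
4–8 s: |-2| × 4 = 8 cm
8–11 s: |-5| × 3 = 15 cm
11–16 s: |5| × 5 = 25 cm
Total distance = 64 cm

64 cm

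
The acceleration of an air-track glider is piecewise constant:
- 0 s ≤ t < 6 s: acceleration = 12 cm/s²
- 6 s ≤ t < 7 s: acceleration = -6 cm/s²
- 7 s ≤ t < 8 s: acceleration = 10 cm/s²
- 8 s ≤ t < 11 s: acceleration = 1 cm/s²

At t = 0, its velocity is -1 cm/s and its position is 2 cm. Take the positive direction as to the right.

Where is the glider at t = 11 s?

579.5 cm

On each constant-a segment, Δv = aΔt and Δx = v₀Δt + ½aΔt²; chain segment to segment.
0–6 s: v starts -1 cm/s; Δx = -1·6 + ½·12·6² = 210 cm; v ends 71 cm/s.
6–7 s: v starts 71 cm/s; Δx = 71·1 + ½·-6·1² = 68 cm; v ends 65 cm/s.
7–8 s: v starts 65 cm/s; Δx = 65·1 + ½·10·1² = 70 cm; v ends 75 cm/s.
8–11 s: v starts 75 cm/s; Δx = 75·3 + ½·1·3² = 229.5 cm; v ends 78 cm/s.
x(11) = 2 + Σ Δx = 579.5 cm.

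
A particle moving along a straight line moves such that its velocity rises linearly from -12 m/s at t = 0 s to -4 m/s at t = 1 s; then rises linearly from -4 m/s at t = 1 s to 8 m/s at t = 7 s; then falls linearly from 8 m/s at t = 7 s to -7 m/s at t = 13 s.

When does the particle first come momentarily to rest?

v changes sign on 1–7 s (from -4 to 8); the graph is linear there, so v = 0 at t = 1 + (4)·(7 − 1)/(8 − -4) = 3 s.

t = 3 s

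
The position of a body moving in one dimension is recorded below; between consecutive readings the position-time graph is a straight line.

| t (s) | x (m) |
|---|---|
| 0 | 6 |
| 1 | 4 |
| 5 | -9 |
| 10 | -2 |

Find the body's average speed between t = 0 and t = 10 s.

Average speed = (total path length)/(elapsed time); on a piecewise-linear x-t graph the path length is Σ|Δx|.
0–1 s: |Δx| = |4 − 6| = 2 m
1–5 s: |Δx| = |-9 − 4| = 13 m
5–10 s: |Δx| = |-2 − -9| = 7 m
Total path = 22 m; average speed = 22/10 = 2.2 m/s.

2.2 m/s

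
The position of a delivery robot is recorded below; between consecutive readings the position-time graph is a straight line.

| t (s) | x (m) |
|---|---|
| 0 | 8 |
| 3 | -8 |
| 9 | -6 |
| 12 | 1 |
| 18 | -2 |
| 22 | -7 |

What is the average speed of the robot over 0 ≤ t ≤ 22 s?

1.5 m/s

Average speed = (total path length)/(elapsed time); on a piecewise-linear x-t graph the path length is Σ|Δx|.
0–3 s: |Δx| = |-8 − 8| = 16 m
3–9 s: |Δx| = |-6 − -8| = 2 m
9–12 s: |Δx| = |1 − -6| = 7 m
12–18 s: |Δx| = |-2 − 1| = 3 m
18–22 s: |Δx| = |-7 − -2| = 5 m
Total path = 33 m; average speed = 33/22 = 1.5 m/s.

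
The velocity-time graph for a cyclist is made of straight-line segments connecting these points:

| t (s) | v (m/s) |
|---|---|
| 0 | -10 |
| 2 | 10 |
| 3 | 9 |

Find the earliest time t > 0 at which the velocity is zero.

v changes sign on 0–2 s (from -10 to 10); the graph is linear there, so v = 0 at t = 0 + (10)·(2 − 0)/(10 − -10) = 1 s.

t = 1 s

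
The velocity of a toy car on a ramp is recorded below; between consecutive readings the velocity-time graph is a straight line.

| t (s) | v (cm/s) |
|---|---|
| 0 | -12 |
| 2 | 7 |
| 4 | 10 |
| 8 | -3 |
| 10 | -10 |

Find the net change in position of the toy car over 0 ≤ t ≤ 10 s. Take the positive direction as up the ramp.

13 cm

Net displacement equals the area under the velocity-time graph (areas below the axis count negative).
0–2 s: ½(-12 + 7)(2) = -5 cm
2–4 s: ½(7 + 10)(2) = 17 cm
4–8 s: ½(10 + -3)(4) = 14 cm
8–10 s: ½(-3 + -10)(2) = -13 cm
Net displacement = 13 cm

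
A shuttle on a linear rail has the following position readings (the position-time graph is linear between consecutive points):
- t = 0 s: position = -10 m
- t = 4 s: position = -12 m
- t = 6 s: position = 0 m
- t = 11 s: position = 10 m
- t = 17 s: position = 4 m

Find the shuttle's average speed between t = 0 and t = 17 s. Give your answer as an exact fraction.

Average speed = (total path length)/(elapsed time); on a piecewise-linear x-t graph the path length is Σ|Δx|.
0–4 s: |Δx| = |-12 − -10| = 2 m
4–6 s: |Δx| = |0 − -12| = 12 m
6–11 s: |Δx| = |10 − 0| = 10 m
11–17 s: |Δx| = |4 − 10| = 6 m
Total path = 30 m; average speed = 30/17 = 30/17 m/s.

30/17 m/s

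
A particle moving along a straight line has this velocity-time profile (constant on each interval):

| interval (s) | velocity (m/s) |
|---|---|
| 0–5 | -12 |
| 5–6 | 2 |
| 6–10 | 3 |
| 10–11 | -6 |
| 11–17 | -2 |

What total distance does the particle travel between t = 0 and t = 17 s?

92 m

Total distance travelled is ∫|v| dt — sum the magnitudes of each area piece.
0–5 s: |-12| × 5 = 60 m
5–6 s: |2| × 1 = 2 m
6–10 s: |3| × 4 = 12 m
10–11 s: |-6| × 1 = 6 m
11–17 s: |-2| × 6 = 12 m
Total distance = 92 m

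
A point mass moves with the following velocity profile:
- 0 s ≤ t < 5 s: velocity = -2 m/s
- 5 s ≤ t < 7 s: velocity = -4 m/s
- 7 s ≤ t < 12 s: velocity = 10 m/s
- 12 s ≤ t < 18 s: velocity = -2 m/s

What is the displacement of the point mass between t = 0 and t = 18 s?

20 m

Net displacement equals the area under the velocity-time graph (areas below the axis count negative).
0–5 s: -2 × 5 = -10 m
5–7 s: -4 × 2 = -8 m
7–12 s: 10 × 5 = 50 m
12–18 s: -2 × 6 = -12 m
Net displacement = 20 m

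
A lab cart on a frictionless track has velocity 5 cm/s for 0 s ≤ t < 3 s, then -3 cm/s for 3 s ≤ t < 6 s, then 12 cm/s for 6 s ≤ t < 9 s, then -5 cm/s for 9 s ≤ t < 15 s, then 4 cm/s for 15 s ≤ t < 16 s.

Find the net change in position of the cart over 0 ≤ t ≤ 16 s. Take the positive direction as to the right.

Net displacement equals the area under the velocity-time graph (areas below the axis count negative).
0–3 s: 5 × 3 = 15 cm
3–6 s: -3 × 3 = -9 cm
6–9 s: 12 × 3 = 36 cm
9–15 s: -5 × 6 = -30 cm
15–16 s: 4 × 1 = 4 cm
Net displacement = 16 cm

16 cm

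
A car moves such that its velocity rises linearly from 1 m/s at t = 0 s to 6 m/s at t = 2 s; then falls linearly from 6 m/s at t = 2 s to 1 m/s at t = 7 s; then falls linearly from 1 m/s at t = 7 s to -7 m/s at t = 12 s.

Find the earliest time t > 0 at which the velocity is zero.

v changes sign on 7–12 s (from 1 to -7); the graph is linear there, so v = 0 at t = 7 + (-1)·(12 − 7)/(-7 − 1) = 7.625 s.

t = 7.625 s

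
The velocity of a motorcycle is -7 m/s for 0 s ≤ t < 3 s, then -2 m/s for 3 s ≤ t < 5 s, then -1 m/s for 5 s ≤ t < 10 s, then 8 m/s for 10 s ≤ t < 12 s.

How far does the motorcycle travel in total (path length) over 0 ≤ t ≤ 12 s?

46 m

Total distance travelled is ∫|v| dt — sum the magnitudes of each area piece.
0–3 s: |-7| × 3 = 21 m
3–5 s: |-2| × 2 = 4 m
5–10 s: |-1| × 5 = 5 m
10–12 s: |8| × 2 = 16 m
Total distance = 46 m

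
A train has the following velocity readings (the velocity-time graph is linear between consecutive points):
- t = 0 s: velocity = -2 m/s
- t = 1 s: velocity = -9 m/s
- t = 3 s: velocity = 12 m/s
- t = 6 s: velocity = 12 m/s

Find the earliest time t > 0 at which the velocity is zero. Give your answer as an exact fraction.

v changes sign on 1–3 s (from -9 to 12); the graph is linear there, so v = 0 at t = 1 + (9)·(3 − 1)/(12 − -9) = 13/7 s.

t = 13/7 s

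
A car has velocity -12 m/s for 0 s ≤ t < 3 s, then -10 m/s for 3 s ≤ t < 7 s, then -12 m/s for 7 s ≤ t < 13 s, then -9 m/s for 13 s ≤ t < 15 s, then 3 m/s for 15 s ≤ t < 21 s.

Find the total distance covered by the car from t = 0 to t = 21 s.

184 m

Distance (not displacement) is the total path length: add the absolute areas under v-t.
0–3 s: |-12| × 3 = 36 m
3–7 s: |-10| × 4 = 40 m
7–13 s: |-12| × 6 = 72 m
13–15 s: |-9| × 2 = 18 m
15–21 s: |3| × 6 = 18 m
Total distance = 184 m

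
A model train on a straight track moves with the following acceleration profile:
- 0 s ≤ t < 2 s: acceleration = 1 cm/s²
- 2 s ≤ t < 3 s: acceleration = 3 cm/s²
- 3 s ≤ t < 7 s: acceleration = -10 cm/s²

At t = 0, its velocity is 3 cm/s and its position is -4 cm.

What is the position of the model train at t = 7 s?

-37.5 cm

On each constant-a segment, Δv = aΔt and Δx = v₀Δt + ½aΔt²; chain segment to segment.
0–2 s: v starts 3 cm/s; Δx = 3·2 + ½·1·2² = 8 cm; v ends 5 cm/s.
2–3 s: v starts 5 cm/s; Δx = 5·1 + ½·3·1² = 6.5 cm; v ends 8 cm/s.
3–7 s: v starts 8 cm/s; Δx = 8·4 + ½·-10·4² = -48 cm; v ends -32 cm/s.
x(7) = -4 + Σ Δx = -37.5 cm.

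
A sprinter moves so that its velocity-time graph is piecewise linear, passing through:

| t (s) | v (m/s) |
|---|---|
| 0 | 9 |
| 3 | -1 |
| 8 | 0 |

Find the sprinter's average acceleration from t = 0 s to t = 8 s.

-1.125 m/s²

Average acceleration = Δv/Δt = (0 − 9)/(8 − 0) = -1.125 m/s².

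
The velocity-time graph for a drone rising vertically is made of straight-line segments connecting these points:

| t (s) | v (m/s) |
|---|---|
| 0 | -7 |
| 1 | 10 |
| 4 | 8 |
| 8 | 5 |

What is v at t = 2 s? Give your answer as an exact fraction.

28/3 m/s

On 1–4 s the graph is linear from 10 to 8 m/s: v(2) = 10 + (8 − 10)·(2 − 1)/(4 − 1) = 28/3 m/s.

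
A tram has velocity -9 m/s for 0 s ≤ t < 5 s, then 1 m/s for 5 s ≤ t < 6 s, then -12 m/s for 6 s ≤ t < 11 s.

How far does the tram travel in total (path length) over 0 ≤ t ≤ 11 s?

106 m

Distance (not displacement) is the total path length: add the absolute areas under v-t.
0–5 s: |-9| × 5 = 45 m
5–6 s: |1| × 1 = 1 m
6–11 s: |-12| × 5 = 60 m
Total distance = 106 m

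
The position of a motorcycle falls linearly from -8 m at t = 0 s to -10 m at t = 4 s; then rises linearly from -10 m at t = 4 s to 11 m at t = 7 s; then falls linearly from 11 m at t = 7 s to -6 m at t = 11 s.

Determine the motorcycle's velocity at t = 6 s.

7 m/s

Velocity is the slope of the x-t graph on 4–7 s: (11 − -10)/(7 − 4) = 7 m/s.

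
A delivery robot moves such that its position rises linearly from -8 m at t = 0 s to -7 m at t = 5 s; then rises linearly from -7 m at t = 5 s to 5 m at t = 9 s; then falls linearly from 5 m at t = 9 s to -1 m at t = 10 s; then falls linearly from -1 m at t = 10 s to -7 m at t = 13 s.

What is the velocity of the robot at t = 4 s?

Velocity is the slope of the x-t graph on 0–5 s: (-7 − -8)/(5 − 0) = 0.2 m/s.

0.2 m/s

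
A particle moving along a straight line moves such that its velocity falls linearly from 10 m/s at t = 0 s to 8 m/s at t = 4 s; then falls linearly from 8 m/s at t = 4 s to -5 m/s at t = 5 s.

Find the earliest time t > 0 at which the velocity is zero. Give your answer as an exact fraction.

v changes sign on 4–5 s (from 8 to -5); the graph is linear there, so v = 0 at t = 4 + (-8)·(5 − 4)/(-5 − 8) = 60/13 s.

t = 60/13 s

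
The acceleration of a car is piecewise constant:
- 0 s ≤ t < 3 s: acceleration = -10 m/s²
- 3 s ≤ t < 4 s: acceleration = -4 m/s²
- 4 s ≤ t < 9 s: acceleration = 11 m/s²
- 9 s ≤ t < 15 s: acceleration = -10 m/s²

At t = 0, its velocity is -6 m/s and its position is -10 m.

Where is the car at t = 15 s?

-263.5 m

On each constant-a segment, Δv = aΔt and Δx = v₀Δt + ½aΔt²; chain segment to segment.
0–3 s: v starts -6 m/s; Δx = -6·3 + ½·-10·3² = -63 m; v ends -36 m/s.
3–4 s: v starts -36 m/s; Δx = -36·1 + ½·-4·1² = -38 m; v ends -40 m/s.
4–9 s: v starts -40 m/s; Δx = -40·5 + ½·11·5² = -62.5 m; v ends 15 m/s.
9–15 s: v starts 15 m/s; Δx = 15·6 + ½·-10·6² = -90 m; v ends -45 m/s.
x(15) = -10 + Σ Δx = -263.5 m.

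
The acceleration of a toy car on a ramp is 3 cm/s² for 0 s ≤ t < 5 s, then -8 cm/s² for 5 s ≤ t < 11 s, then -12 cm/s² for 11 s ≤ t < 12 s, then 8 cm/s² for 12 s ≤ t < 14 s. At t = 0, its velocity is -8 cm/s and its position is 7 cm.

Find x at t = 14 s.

-234.5 cm

On each constant-a segment, Δv = aΔt and Δx = v₀Δt + ½aΔt²; chain segment to segment.
0–5 s: v starts -8 cm/s; Δx = -8·5 + ½·3·5² = -2.5 cm; v ends 7 cm/s.
5–11 s: v starts 7 cm/s; Δx = 7·6 + ½·-8·6² = -102 cm; v ends -41 cm/s.
11–12 s: v starts -41 cm/s; Δx = -41·1 + ½·-12·1² = -47 cm; v ends -53 cm/s.
12–14 s: v starts -53 cm/s; Δx = -53·2 + ½·8·2² = -90 cm; v ends -37 cm/s.
x(14) = 7 + Σ Δx = -234.5 cm.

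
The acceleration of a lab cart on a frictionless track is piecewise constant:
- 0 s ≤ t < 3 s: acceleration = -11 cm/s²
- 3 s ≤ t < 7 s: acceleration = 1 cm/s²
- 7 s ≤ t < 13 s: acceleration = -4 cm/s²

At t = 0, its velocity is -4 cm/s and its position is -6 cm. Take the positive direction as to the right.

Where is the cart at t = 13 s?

-477.5 cm

On each constant-a segment, Δv = aΔt and Δx = v₀Δt + ½aΔt²; chain segment to segment.
0–3 s: v starts -4 cm/s; Δx = -4·3 + ½·-11·3² = -61.5 cm; v ends -37 cm/s.
3–7 s: v starts -37 cm/s; Δx = -37·4 + ½·1·4² = -140 cm; v ends -33 cm/s.
7–13 s: v starts -33 cm/s; Δx = -33·6 + ½·-4·6² = -270 cm; v ends -57 cm/s.
x(13) = -6 + Σ Δx = -477.5 cm.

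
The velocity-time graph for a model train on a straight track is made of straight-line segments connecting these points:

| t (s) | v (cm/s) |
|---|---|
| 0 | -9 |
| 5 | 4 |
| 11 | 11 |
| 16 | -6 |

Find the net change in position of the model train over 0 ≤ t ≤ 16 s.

Net displacement equals the area under the velocity-time graph (areas below the axis count negative).
0–5 s: ½(-9 + 4)(5) = -12.5 cm
5–11 s: ½(4 + 11)(6) = 45 cm
11–16 s: ½(11 + -6)(5) = 12.5 cm
Net displacement = 45 cm

45 cm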